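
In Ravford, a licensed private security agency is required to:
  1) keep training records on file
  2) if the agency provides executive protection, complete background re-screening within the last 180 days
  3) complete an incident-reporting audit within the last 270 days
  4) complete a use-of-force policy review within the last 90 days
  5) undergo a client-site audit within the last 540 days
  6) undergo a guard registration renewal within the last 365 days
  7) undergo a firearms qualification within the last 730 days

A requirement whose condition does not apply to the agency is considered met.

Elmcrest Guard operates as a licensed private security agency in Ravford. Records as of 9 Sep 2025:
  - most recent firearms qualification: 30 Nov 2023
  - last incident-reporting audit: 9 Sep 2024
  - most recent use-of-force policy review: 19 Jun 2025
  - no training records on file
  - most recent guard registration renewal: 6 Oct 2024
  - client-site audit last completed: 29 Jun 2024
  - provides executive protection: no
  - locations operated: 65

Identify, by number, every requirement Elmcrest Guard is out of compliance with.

1, 3

1. training records absent → not met
2. condition 'provides executive protection' does not hold → requirement n/a → met
3. incident-reporting audit 365 days ago vs limit 270 → not met
4. use-of-force policy review 82 days ago vs limit 90 → met
5. client-site audit 437 days ago vs limit 540 → met
6. guard registration renewal 338 days ago vs limit 365 → met
7. firearms qualification 649 days ago vs limit 730 → met
Not met: 1, 3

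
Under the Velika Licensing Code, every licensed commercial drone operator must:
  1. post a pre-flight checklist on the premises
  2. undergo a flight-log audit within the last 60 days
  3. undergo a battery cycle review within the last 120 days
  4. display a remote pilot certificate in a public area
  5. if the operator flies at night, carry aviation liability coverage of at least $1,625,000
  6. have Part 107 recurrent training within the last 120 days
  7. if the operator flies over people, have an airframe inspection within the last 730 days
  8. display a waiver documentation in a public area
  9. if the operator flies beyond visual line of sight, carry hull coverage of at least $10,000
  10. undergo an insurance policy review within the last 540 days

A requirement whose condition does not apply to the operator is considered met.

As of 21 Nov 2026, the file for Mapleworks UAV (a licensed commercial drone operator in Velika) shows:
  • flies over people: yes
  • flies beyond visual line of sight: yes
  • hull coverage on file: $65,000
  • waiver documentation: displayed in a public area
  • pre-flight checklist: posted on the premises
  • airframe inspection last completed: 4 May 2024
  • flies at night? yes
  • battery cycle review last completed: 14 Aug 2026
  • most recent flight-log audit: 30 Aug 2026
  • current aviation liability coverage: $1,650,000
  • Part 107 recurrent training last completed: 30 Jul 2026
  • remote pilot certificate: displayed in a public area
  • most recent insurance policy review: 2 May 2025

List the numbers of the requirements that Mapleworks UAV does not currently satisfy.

2, 7, 10

1. pre-flight checklist present → met
2. flight-log audit 83 days ago vs limit 60 → not met
3. battery cycle review 99 days ago vs limit 120 → met
4. remote pilot certificate present → met
5. condition 'flies at night' holds; aviation liability coverage $1,650,000 ≥ $1,625,000 → met
6. Part 107 recurrent training 114 days ago vs limit 120 → met
7. condition 'flies over people' holds; airframe inspection 931 days ago vs limit 730 → not met
8. waiver documentation present → met
9. condition 'flies beyond visual line of sight' holds; hull coverage $65,000 ≥ $10,000 → met
10. insurance policy review 568 days ago vs limit 540 → not met
Not met: 2, 7, 10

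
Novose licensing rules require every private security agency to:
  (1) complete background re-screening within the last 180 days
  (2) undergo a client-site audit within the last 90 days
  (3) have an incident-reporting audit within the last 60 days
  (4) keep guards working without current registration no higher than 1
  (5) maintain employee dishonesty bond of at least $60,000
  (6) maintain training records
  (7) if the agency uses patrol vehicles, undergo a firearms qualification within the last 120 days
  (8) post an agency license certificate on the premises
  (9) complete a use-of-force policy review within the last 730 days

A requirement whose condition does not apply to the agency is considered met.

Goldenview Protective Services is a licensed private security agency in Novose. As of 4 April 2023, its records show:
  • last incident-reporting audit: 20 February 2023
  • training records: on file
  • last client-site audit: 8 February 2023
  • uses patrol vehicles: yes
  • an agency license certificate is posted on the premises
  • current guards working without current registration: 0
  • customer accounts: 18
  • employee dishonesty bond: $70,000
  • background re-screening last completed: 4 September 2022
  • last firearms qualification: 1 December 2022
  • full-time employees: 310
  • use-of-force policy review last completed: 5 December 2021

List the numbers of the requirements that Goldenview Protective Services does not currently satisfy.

1. background re-screening 212 days ago vs limit 180 → not met
2. client-site audit 55 days ago vs limit 90 → met
3. incident-reporting audit 43 days ago vs limit 60 → met
4. guards working without current registration 0 ≤ 1 → met
5. employee dishonesty bond $70,000 ≥ $60,000 → met
6. training records present → met
7. condition 'uses patrol vehicles' holds; firearms qualification 124 days ago vs limit 120 → not met
8. agency license certificate present → met
9. use-of-force policy review 485 days ago vs limit 730 → met
Not met: 1, 7

1, 7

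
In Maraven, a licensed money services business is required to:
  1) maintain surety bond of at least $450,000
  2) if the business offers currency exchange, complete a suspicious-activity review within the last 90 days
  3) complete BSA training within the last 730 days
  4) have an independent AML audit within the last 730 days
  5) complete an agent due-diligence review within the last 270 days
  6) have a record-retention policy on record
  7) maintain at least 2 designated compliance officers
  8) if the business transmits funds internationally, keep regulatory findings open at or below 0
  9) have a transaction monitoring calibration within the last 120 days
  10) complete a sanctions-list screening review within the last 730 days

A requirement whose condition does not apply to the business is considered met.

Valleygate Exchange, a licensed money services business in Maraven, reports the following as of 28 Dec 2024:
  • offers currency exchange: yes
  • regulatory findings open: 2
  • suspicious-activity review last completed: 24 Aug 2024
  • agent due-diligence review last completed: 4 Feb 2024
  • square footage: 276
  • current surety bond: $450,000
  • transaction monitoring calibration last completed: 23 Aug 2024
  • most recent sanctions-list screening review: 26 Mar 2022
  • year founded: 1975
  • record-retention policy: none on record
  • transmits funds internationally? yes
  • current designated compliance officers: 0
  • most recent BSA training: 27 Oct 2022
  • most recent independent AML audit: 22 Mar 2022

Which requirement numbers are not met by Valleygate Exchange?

2, 3, 4, 5, 6, 7, 8, 9, 10

1. surety bond $450,000 ≥ $450,000 → met
2. condition 'offers currency exchange' holds; suspicious-activity review 126 days ago vs limit 90 → not met
3. BSA training 793 days ago vs limit 730 → not met
4. independent AML audit 1012 days ago vs limit 730 → not met
5. agent due-diligence review 328 days ago vs limit 270 → not met
6. record-retention policy absent → not met
7. designated compliance officers 0 < 2 → not met
8. condition 'transmits funds internationally' holds; regulatory findings open 2 > 0 → not met
9. transaction monitoring calibration 127 days ago vs limit 120 → not met
10. sanctions-list screening review 1008 days ago vs limit 730 → not met
Not met: 2, 3, 4, 5, 6, 7, 8, 9, 10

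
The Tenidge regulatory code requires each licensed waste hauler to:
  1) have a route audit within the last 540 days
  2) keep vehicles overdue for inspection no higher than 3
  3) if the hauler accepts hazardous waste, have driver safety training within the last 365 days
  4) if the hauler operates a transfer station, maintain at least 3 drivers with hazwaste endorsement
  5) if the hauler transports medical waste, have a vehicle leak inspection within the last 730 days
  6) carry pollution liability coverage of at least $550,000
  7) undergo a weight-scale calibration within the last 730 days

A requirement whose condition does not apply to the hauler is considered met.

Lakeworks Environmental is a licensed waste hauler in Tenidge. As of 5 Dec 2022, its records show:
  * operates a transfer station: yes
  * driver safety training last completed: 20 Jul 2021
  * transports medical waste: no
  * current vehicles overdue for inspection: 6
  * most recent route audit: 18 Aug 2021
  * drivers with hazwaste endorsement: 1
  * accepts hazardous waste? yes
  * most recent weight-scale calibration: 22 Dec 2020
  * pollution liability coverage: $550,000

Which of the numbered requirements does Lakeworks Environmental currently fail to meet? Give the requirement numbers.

1. route audit 474 days ago vs limit 540 → met
2. vehicles overdue for inspection 6 > 3 → not met
3. condition 'accepts hazardous waste' holds; driver safety training 503 days ago vs limit 365 → not met
4. condition 'operates a transfer station' holds; drivers with hazwaste endorsement 1 < 3 → not met
5. condition 'transports medical waste' does not hold → requirement n/a → met
6. pollution liability coverage $550,000 ≥ $550,000 → met
7. weight-scale calibration 713 days ago vs limit 730 → met
Not met: 2, 3, 4

2, 3, 4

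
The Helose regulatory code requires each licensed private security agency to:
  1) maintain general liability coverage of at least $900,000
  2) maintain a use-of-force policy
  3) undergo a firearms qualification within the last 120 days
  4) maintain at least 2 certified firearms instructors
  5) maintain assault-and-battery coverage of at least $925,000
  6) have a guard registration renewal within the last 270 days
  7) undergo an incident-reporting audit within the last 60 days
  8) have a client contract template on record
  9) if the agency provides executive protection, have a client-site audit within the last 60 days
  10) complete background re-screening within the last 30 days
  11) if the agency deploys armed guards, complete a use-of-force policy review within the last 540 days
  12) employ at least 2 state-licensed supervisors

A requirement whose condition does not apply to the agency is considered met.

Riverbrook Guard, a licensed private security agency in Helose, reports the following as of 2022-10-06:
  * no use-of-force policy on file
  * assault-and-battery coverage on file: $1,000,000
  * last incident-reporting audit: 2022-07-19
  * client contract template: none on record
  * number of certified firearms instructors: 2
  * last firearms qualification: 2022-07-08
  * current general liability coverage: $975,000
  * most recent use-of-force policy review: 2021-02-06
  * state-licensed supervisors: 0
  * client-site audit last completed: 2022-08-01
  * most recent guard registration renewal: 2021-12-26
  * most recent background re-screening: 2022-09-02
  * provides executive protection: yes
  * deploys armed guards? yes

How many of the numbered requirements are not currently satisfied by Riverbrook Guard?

1. general liability coverage $975,000 ≥ $900,000 → met
2. use-of-force policy absent → not met
3. firearms qualification 90 days ago vs limit 120 → met
4. certified firearms instructors 2 ≥ 2 → met
5. assault-and-battery coverage $1,000,000 ≥ $925,000 → met
6. guard registration renewal 284 days ago vs limit 270 → not met
7. incident-reporting audit 79 days ago vs limit 60 → not met
8. client contract template absent → not met
9. condition 'provides executive protection' holds; client-site audit 66 days ago vs limit 60 → not met
10. background re-screening 34 days ago vs limit 30 → not met
11. condition 'deploys armed guards' holds; use-of-force policy review 607 days ago vs limit 540 → not met
12. state-licensed supervisors 0 < 2 → not met
Not met: 8 of 12

8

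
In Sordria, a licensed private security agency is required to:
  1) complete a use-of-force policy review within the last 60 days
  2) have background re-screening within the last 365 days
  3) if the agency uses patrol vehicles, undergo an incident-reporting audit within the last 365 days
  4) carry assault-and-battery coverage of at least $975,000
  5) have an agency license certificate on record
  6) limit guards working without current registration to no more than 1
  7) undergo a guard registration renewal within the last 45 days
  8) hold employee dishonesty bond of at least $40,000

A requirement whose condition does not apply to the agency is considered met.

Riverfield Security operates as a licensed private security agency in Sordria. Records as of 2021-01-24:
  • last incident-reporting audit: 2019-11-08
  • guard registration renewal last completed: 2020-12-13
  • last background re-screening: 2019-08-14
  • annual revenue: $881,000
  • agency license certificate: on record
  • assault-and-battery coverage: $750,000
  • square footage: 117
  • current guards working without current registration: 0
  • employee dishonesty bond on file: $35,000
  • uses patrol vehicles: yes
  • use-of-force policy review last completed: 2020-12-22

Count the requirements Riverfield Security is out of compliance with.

1. use-of-force policy review 33 days ago vs limit 60 → met
2. background re-screening 529 days ago vs limit 365 → not met
3. condition 'uses patrol vehicles' holds; incident-reporting audit 443 days ago vs limit 365 → not met
4. assault-and-battery coverage $750,000 < $975,000 → not met
5. agency license certificate present → met
6. guards working without current registration 0 ≤ 1 → met
7. guard registration renewal 42 days ago vs limit 45 → met
8. employee dishonesty bond $35,000 < $40,000 → not met
Not met: 4 of 8

4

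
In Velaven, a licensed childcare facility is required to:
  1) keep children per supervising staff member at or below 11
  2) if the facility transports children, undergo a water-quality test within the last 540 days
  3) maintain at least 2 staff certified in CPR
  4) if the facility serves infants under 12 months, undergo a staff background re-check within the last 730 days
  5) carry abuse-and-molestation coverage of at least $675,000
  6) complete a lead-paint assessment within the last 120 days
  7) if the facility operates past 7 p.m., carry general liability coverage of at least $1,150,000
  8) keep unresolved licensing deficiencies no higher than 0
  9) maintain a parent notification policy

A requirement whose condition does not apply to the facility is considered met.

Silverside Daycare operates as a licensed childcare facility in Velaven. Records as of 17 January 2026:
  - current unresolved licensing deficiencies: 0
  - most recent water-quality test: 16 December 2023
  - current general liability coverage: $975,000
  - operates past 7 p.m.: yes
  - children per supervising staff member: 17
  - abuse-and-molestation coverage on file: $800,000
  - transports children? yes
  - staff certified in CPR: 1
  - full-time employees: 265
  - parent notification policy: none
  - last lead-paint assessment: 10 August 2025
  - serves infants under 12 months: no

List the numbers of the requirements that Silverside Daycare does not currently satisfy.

1. children per supervising staff member 17 > 11 → not met
2. condition 'transports children' holds; water-quality test 763 days ago vs limit 540 → not met
3. staff certified in CPR 1 < 2 → not met
4. condition 'serves infants under 12 months' does not hold → requirement n/a → met
5. abuse-and-molestation coverage $800,000 ≥ $675,000 → met
6. lead-paint assessment 160 days ago vs limit 120 → not met
7. condition 'operates past 7 p.m.' holds; general liability coverage $975,000 < $1,150,000 → not met
8. unresolved licensing deficiencies 0 ≤ 0 → met
9. parent notification policy absent → not met
Not met: 1, 2, 3, 6, 7, 9

1, 2, 3, 6, 7, 9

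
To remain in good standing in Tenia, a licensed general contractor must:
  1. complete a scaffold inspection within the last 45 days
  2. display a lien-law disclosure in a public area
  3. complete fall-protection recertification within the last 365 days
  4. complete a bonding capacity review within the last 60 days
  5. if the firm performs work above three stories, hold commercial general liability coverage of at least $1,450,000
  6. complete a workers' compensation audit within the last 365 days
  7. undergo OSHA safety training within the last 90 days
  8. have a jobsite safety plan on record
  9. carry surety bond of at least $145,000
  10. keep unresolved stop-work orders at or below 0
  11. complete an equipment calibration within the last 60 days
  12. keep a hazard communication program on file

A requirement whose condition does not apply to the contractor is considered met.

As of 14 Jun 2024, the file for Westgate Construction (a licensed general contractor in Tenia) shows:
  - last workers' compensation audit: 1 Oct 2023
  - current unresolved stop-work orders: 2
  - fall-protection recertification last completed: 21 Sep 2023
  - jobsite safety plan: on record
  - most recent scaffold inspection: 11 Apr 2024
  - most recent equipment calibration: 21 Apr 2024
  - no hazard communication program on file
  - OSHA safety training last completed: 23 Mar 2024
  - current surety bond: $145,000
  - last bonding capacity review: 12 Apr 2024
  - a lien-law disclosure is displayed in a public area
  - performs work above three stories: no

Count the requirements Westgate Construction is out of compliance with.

4

1. scaffold inspection 64 days ago vs limit 45 → not met
2. lien-law disclosure present → met
3. fall-protection recertification 267 days ago vs limit 365 → met
4. bonding capacity review 63 days ago vs limit 60 → not met
5. condition 'performs work above three stories' does not hold → requirement n/a → met
6. workers' compensation audit 257 days ago vs limit 365 → met
7. OSHA safety training 83 days ago vs limit 90 → met
8. jobsite safety plan present → met
9. surety bond $145,000 ≥ $145,000 → met
10. unresolved stop-work orders 2 > 0 → not met
11. equipment calibration 54 days ago vs limit 60 → met
12. hazard communication program absent → not met
Not met: 4 of 12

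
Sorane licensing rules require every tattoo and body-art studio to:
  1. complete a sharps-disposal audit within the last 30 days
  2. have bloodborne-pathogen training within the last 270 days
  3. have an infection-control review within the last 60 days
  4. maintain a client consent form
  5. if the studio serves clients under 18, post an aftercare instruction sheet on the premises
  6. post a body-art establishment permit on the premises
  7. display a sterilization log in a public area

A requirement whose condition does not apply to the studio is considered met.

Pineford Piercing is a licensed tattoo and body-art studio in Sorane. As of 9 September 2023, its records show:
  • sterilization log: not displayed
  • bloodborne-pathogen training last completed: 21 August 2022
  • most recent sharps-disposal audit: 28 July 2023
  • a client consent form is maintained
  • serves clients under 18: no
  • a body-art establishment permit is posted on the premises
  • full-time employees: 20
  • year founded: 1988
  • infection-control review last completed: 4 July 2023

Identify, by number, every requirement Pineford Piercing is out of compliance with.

1. sharps-disposal audit 43 days ago vs limit 30 → not met
2. bloodborne-pathogen training 384 days ago vs limit 270 → not met
3. infection-control review 67 days ago vs limit 60 → not met
4. client consent form present → met
5. condition 'serves clients under 18' does not hold → requirement n/a → met
6. body-art establishment permit present → met
7. sterilization log absent → not met
Not met: 1, 2, 3, 7

1, 2, 3, 7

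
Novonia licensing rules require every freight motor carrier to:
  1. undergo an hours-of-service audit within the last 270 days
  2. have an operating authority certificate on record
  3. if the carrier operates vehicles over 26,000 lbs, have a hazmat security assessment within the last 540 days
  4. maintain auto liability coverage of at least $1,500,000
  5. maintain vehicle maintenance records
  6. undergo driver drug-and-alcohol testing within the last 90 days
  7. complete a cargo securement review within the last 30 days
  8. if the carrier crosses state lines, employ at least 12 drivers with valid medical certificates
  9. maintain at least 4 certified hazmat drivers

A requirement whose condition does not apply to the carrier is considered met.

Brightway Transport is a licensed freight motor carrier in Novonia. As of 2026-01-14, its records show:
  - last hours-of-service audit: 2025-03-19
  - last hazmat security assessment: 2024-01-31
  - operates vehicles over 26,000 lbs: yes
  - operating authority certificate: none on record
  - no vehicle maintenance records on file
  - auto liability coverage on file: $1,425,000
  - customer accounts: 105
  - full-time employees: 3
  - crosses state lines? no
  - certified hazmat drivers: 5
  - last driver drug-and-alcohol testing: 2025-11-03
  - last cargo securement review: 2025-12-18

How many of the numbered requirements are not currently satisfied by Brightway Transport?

1. hours-of-service audit 301 days ago vs limit 270 → not met
2. operating authority certificate absent → not met
3. condition 'operates vehicles over 26,000 lbs' holds; hazmat security assessment 714 days ago vs limit 540 → not met
4. auto liability coverage $1,425,000 < $1,500,000 → not met
5. vehicle maintenance records absent → not met
6. driver drug-and-alcohol testing 72 days ago vs limit 90 → met
7. cargo securement review 27 days ago vs limit 30 → met
8. condition 'crosses state lines' does not hold → requirement n/a → met
9. certified hazmat drivers 5 ≥ 4 → met
Not met: 5 of 9

5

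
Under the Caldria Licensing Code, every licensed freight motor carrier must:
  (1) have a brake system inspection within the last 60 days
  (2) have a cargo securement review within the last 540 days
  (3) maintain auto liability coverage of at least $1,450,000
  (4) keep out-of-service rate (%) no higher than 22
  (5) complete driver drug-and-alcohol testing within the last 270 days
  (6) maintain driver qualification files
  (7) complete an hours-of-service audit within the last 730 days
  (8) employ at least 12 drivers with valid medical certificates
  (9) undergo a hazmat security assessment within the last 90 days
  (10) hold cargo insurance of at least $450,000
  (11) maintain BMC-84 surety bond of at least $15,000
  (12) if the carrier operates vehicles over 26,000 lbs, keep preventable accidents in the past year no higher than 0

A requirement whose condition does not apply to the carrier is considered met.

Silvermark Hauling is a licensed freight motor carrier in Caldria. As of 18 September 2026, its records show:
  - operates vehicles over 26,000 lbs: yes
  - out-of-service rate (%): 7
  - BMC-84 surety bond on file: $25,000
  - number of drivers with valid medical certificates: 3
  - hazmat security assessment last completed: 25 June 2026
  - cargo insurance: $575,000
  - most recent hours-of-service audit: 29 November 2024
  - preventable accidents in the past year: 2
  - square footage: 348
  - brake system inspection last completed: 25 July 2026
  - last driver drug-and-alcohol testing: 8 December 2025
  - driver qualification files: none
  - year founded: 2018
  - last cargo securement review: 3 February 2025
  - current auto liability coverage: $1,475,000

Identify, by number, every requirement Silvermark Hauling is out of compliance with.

2, 5, 6, 8, 12

1. brake system inspection 55 days ago vs limit 60 → met
2. cargo securement review 592 days ago vs limit 540 → not met
3. auto liability coverage $1,475,000 ≥ $1,450,000 → met
4. out-of-service rate (%) 7 ≤ 22 → met
5. driver drug-and-alcohol testing 284 days ago vs limit 270 → not met
6. driver qualification files absent → not met
7. hours-of-service audit 658 days ago vs limit 730 → met
8. drivers with valid medical certificates 3 < 12 → not met
9. hazmat security assessment 85 days ago vs limit 90 → met
10. cargo insurance $575,000 ≥ $450,000 → met
11. BMC-84 surety bond $25,000 ≥ $15,000 → met
12. condition 'operates vehicles over 26,000 lbs' holds; preventable accidents in the past year 2 > 0 → not met
Not met: 2, 5, 6, 8, 12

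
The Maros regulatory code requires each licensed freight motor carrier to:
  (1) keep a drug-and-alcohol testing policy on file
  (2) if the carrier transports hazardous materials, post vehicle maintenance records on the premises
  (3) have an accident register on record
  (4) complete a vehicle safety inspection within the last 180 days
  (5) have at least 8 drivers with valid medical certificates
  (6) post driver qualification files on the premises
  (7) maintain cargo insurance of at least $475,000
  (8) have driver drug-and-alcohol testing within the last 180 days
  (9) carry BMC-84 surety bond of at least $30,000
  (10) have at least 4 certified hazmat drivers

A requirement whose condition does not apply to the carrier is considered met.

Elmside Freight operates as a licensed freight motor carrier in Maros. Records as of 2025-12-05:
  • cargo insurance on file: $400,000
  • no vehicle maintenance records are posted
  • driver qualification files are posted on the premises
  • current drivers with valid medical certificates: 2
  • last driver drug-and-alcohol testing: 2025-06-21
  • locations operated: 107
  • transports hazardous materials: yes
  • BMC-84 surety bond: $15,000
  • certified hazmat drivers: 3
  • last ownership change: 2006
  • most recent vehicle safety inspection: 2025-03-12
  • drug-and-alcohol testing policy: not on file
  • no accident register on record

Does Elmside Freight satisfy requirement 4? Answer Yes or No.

No

4. vehicle safety inspection 268 days ago vs limit 180 → not met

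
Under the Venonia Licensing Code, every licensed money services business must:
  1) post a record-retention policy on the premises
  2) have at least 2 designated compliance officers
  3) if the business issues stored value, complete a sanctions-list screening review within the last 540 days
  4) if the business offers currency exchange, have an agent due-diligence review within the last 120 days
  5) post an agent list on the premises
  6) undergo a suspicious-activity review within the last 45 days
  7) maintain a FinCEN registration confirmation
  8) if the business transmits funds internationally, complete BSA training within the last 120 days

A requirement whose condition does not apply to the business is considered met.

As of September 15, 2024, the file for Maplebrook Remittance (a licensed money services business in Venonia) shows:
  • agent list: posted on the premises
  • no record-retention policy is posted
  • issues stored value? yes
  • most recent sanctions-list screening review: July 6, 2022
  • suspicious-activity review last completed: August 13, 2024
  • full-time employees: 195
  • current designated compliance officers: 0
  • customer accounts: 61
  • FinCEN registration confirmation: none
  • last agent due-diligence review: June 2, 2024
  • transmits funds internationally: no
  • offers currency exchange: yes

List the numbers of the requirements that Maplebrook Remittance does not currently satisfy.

1. record-retention policy absent → not met
2. designated compliance officers 0 < 2 → not met
3. condition 'issues stored value' holds; sanctions-list screening review 802 days ago vs limit 540 → not met
4. condition 'offers currency exchange' holds; agent due-diligence review 105 days ago vs limit 120 → met
5. agent list present → met
6. suspicious-activity review 33 days ago vs limit 45 → met
7. FinCEN registration confirmation absent → not met
8. condition 'transmits funds internationally' does not hold → requirement n/a → met
Not met: 1, 2, 3, 7

1, 2, 3, 7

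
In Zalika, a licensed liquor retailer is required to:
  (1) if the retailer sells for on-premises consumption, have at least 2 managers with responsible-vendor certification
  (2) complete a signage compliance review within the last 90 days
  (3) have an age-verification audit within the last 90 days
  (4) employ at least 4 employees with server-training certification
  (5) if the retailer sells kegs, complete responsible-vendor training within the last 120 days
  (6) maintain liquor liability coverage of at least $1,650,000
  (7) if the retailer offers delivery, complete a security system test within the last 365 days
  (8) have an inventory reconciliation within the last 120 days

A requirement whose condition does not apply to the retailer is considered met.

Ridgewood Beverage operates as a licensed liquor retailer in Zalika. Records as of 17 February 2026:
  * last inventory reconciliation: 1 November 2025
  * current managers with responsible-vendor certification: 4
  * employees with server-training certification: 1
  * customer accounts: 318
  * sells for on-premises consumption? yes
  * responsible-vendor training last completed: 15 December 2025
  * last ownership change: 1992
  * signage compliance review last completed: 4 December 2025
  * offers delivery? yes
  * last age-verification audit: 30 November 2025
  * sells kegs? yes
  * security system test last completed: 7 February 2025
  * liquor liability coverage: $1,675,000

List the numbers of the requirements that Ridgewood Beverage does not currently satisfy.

4, 7

1. condition 'sells for on-premises consumption' holds; managers with responsible-vendor certification 4 ≥ 2 → met
2. signage compliance review 75 days ago vs limit 90 → met
3. age-verification audit 79 days ago vs limit 90 → met
4. employees with server-training certification 1 < 4 → not met
5. condition 'sells kegs' holds; responsible-vendor training 64 days ago vs limit 120 → met
6. liquor liability coverage $1,675,000 ≥ $1,650,000 → met
7. condition 'offers delivery' holds; security system test 375 days ago vs limit 365 → not met
8. inventory reconciliation 108 days ago vs limit 120 → met
Not met: 4, 7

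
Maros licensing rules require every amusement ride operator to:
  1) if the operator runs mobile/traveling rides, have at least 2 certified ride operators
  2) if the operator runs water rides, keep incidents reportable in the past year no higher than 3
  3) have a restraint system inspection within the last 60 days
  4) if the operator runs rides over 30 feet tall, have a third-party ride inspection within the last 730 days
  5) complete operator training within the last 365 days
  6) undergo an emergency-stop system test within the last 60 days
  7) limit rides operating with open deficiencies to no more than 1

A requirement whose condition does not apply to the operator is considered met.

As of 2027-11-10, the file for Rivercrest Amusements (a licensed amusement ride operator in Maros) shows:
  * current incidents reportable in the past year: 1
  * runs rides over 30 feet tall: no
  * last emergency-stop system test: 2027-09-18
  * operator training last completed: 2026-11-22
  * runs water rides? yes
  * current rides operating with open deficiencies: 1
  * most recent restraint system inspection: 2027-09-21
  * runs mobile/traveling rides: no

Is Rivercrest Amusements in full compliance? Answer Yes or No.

1. condition 'runs mobile/traveling rides' does not hold → requirement n/a → met
2. condition 'runs water rides' holds; incidents reportable in the past year 1 ≤ 3 → met
3. restraint system inspection 50 days ago vs limit 60 → met
4. condition 'runs rides over 30 feet tall' does not hold → requirement n/a → met
5. operator training 353 days ago vs limit 365 → met
6. emergency-stop system test 53 days ago vs limit 60 → met
7. rides operating with open deficiencies 1 ≤ 1 → met
All met.

Yes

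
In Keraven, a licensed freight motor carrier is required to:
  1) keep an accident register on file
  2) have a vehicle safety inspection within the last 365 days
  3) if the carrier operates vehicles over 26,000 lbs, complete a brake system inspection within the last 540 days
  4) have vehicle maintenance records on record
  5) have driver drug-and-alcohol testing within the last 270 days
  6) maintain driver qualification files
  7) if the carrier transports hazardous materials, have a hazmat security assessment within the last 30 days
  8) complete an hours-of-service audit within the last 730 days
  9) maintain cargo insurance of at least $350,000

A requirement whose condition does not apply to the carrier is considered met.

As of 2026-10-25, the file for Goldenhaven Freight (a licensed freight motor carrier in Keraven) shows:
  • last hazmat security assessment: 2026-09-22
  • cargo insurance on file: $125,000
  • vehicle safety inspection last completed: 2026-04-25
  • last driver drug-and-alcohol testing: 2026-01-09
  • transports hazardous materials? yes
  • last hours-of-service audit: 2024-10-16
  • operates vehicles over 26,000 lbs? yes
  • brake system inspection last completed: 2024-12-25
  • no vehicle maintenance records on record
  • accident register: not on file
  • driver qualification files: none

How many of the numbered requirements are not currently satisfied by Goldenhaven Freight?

8

1. accident register absent → not met
2. vehicle safety inspection 183 days ago vs limit 365 → met
3. condition 'operates vehicles over 26,000 lbs' holds; brake system inspection 669 days ago vs limit 540 → not met
4. vehicle maintenance records absent → not met
5. driver drug-and-alcohol testing 289 days ago vs limit 270 → not met
6. driver qualification files absent → not met
7. condition 'transports hazardous materials' holds; hazmat security assessment 33 days ago vs limit 30 → not met
8. hours-of-service audit 739 days ago vs limit 730 → not met
9. cargo insurance $125,000 < $350,000 → not met
Not met: 8 of 9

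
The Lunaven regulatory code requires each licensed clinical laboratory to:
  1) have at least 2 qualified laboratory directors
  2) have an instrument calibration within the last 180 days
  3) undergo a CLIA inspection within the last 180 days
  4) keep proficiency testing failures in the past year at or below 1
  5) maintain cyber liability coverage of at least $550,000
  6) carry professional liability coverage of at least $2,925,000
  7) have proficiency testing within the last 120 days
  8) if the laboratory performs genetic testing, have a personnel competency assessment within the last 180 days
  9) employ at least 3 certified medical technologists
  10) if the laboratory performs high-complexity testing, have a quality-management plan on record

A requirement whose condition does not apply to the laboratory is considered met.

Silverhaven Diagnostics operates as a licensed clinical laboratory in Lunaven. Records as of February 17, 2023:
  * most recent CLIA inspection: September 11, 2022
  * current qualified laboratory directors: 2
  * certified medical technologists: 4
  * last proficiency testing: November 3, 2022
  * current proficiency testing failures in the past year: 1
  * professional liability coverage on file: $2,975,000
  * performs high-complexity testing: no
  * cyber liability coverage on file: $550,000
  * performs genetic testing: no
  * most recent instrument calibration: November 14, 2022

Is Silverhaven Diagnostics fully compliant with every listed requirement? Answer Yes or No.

1. qualified laboratory directors 2 ≥ 2 → met
2. instrument calibration 95 days ago vs limit 180 → met
3. CLIA inspection 159 days ago vs limit 180 → met
4. proficiency testing failures in the past year 1 ≤ 1 → met
5. cyber liability coverage $550,000 ≥ $550,000 → met
6. professional liability coverage $2,975,000 ≥ $2,925,000 → met
7. proficiency testing 106 days ago vs limit 120 → met
8. condition 'performs genetic testing' does not hold → requirement n/a → met
9. certified medical technologists 4 ≥ 3 → met
10. condition 'performs high-complexity testing' does not hold → requirement n/a → met
All met.

Yes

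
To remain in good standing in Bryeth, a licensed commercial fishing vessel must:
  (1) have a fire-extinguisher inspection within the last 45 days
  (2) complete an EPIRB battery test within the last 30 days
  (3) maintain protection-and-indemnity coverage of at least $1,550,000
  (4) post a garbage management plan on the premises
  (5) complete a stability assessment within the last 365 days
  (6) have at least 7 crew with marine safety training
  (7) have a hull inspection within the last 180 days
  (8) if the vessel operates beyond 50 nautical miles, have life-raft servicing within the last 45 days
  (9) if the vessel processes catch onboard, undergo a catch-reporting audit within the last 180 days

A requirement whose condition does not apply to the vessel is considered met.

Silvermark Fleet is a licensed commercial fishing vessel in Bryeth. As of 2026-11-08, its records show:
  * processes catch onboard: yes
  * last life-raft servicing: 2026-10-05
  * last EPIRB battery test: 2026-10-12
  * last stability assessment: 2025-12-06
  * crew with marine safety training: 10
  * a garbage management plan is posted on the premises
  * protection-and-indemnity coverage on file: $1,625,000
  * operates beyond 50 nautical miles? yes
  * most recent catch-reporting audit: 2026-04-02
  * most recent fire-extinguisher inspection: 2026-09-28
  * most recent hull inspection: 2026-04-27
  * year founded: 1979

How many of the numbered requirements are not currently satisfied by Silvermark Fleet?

2

1. fire-extinguisher inspection 41 days ago vs limit 45 → met
2. EPIRB battery test 27 days ago vs limit 30 → met
3. protection-and-indemnity coverage $1,625,000 ≥ $1,550,000 → met
4. garbage management plan present → met
5. stability assessment 337 days ago vs limit 365 → met
6. crew with marine safety training 10 ≥ 7 → met
7. hull inspection 195 days ago vs limit 180 → not met
8. condition 'operates beyond 50 nautical miles' holds; life-raft servicing 34 days ago vs limit 45 → met
9. condition 'processes catch onboard' holds; catch-reporting audit 220 days ago vs limit 180 → not met
Not met: 2 of 9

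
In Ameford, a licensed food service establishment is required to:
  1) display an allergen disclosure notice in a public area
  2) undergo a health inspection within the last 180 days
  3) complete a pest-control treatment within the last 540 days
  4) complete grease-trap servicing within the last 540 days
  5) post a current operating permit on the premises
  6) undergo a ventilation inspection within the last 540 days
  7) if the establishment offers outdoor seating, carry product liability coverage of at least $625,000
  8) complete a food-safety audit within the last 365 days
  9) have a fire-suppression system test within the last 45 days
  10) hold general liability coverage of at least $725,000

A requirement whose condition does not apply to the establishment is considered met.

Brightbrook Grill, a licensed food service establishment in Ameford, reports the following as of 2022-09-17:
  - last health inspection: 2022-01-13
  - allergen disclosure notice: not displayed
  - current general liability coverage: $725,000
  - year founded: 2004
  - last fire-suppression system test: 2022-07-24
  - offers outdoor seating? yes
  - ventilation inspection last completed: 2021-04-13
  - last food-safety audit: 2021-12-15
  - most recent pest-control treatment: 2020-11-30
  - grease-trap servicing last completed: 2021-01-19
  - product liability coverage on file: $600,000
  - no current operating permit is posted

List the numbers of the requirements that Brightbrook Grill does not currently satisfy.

1. allergen disclosure notice absent → not met
2. health inspection 247 days ago vs limit 180 → not met
3. pest-control treatment 656 days ago vs limit 540 → not met
4. grease-trap servicing 606 days ago vs limit 540 → not met
5. current operating permit absent → not met
6. ventilation inspection 522 days ago vs limit 540 → met
7. condition 'offers outdoor seating' holds; product liability coverage $600,000 < $625,000 → not met
8. food-safety audit 276 days ago vs limit 365 → met
9. fire-suppression system test 55 days ago vs limit 45 → not met
10. general liability coverage $725,000 ≥ $725,000 → met
Not met: 1, 2, 3, 4, 5, 7, 9

1, 2, 3, 4, 5, 7, 9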